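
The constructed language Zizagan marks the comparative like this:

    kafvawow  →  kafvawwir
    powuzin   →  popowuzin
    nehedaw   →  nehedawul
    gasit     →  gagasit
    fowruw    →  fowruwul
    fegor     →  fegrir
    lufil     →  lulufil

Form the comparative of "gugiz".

kafvawow and nehedaw both end in -w yet inflect differently (kafvawwir, nehedawul), so the final letter is not what conditions the rule; the last vowel is.
"gugiz" has last vowel 'i'. The stems whose last vowel is 'i' (gasit → gagasit, powuzin → popowuzin, lufil → lulufil) repeat the first consonant+vowel as a prefix.
So gugiz → gugugiz.

gugugiz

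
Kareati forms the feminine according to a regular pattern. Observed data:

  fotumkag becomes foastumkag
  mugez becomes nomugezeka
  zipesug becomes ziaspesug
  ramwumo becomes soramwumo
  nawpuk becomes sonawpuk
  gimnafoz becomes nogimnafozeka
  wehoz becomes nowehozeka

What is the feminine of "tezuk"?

gimnafoz and ramwumo both have last vowel 'o' yet inflect differently (nogimnafozeka, soramwumo), so the last vowel is not what conditions the rule; the final letter is.
"tezuk" ends in -k. The one such stem in the data (nawpuk → sonawpuk) adds the prefix so-, so the same rule applies.
So tezuk → sotezuk.

sotezuk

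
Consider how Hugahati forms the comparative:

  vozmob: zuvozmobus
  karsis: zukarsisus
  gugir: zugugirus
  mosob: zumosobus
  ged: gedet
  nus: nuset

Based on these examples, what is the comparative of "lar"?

karsis and nus both end in -s yet inflect differently (zukarsisus, nuset), so the final letter is not what conditions the rule; the number of vowels is.
"lar" has 1 vowel. The stems with 1 vowel (ged → gedet, nus → nuset) add -et.
The other pattern: stems with 2 vowels add zu- … -us around the stem.
So lar → laret.

laret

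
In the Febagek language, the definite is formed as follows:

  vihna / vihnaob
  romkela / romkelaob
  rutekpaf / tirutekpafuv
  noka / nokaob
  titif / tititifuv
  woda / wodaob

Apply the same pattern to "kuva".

kuvaob

"kuva" ends in -a. The stems ending in -a (vihna → vihnaob, romkela → romkelaob, woda → wodaob) add -ob.
So kuva → kuvaob.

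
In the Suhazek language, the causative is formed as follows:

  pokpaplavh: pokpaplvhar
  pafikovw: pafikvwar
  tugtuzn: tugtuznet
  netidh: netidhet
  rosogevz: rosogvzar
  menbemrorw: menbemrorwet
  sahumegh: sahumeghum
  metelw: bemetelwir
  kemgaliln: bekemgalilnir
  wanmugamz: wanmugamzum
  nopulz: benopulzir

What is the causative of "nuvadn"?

nuvadnet

"nuvadn" has second-to-last letter 'd'. The one such stem in the data (netidh → netidhet) adds -et, so the same rule applies.
The other patterns: stems whose second-to-last letter is 'l' add be- … -ir around the stem; stems whose second-to-last letter is 'g' or 'm' add -um; stems whose second-to-last letter is 'v' delete the last vowel and add -ar.
So nuvadn → nuvadnet.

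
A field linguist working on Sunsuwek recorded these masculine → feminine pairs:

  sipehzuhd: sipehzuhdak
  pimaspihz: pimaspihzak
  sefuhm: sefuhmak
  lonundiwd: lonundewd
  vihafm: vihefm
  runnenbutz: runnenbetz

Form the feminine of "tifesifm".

tifesefm

sipehzuhd and lonundiwd both end in -d yet inflect differently (sipehzuhdak, lonundewd), so the final letter is not what conditions the rule; the second-to-last letter is.
"tifesifm" has second-to-last letter 'f'. The one such stem in the data (vihafm → vihefm) changes the last vowel to 'e' (as do lonundiwd, runnenbutz), so the same rule applies.
So tifesifm → tifesefm.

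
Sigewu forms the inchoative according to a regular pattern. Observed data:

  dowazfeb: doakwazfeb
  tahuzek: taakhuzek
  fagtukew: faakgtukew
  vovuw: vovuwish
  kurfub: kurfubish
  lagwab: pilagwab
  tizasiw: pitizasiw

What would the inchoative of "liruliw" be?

fagtukew and vovuw both end in -w yet inflect differently (faakgtukew, vovuwish), so the final letter is not what conditions the rule; the last vowel is.
"liruliw" has last vowel 'i'. The one such stem in the data (tizasiw → pitizasiw) adds the prefix pi-, so the same rule applies.
The other patterns: stems whose last vowel is 'e' insert -ak- after the first vowel; stems whose last vowel is 'u' add -ish.
So liruliw → piliruliw.

piliruliw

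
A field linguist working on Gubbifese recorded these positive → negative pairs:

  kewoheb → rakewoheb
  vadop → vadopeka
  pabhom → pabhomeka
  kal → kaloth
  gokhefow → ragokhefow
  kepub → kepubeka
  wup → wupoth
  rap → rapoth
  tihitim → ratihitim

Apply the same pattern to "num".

numoth

"num" has 1 vowel. The stems with 1 vowel (rap → rapoth, kal → kaloth, wup → wupoth) add -oth.
The other patterns: stems with 2 vowels add -eka; stems with 3 vowels add the prefix ra-.
So num → numoth.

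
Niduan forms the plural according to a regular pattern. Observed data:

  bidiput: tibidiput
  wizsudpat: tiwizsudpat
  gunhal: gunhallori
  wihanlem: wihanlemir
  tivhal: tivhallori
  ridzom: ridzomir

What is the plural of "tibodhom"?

gunhal and wizsudpat both have last vowel 'a' yet inflect differently (gunhallori, tiwizsudpat), so the last vowel is not what conditions the rule; the final letter is.
"tibodhom" ends in -m. The stems ending in -m (ridzom → ridzomir, wihanlem → wihanlemir) add -ir.
So tibodhom → tibodhomir.

tibodhomir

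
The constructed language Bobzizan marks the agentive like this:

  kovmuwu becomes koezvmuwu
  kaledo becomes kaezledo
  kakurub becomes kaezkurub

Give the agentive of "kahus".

kaezhus

Every pair shown (kovmuwu → koezvmuwu, kaledo → kaezledo, kakurub → kaezkurub) follows the same rule: insert -ez- after the first vowel.
So kahus → kaezhus.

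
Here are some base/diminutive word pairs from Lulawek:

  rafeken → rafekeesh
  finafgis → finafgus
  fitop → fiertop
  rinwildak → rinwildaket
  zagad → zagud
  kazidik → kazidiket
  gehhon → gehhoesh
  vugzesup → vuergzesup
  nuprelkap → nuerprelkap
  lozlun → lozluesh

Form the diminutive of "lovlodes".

"lovlodes" ends in -s. The one such stem in the data (finafgis → finafgus) changes the last vowel to 'u' (as does zagad), so the same rule applies.
The other patterns: stems ending in -n drop the final letter and add -esh; stems ending in -k add -et; stems ending in -p insert -er- after the first vowel.
So lovlodes → lovlodus.

lovlodus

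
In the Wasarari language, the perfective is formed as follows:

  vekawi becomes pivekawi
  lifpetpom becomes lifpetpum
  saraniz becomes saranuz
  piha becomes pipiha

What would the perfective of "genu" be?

pigenu

vekawi and saraniz both have last vowel 'i' yet inflect differently (pivekawi, saranuz), so the last vowel is not what conditions the rule; whether the stem ends in a vowel or a consonant is.
"genu" ends in a vowel. The stems ending in a vowel (vekawi → pivekawi, piha → pipiha) add the prefix pi-.
The other pattern: stems ending in a consonant change the last vowel to 'u'.
So genu → pigenu.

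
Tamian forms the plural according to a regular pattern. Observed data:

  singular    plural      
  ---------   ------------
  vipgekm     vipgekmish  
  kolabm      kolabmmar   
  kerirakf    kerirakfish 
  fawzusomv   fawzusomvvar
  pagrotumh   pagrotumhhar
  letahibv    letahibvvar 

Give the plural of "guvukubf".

guvukubffar

vipgekm and kolabm both end in -m yet inflect differently (vipgekmish, kolabmmar), so the final letter is not what conditions the rule; the second-to-last letter is.
"guvukubf" has second-to-last letter 'b'. The stems whose second-to-last letter is 'b' (kolabm → kolabmmar, letahibv → letahibvvar) double the final consonant and add -ar.
So guvukubf → guvukubffar.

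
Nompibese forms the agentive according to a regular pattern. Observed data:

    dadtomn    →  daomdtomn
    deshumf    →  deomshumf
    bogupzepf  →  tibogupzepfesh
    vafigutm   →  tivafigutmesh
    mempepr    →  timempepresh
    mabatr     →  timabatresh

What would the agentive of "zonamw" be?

zoomnamw

"zonamw" has second-to-last letter 'm'. The stems whose second-to-last letter is 'm' (dadtomn → daomdtomn, deshumf → deomshumf) insert -om- after the first vowel.
The other pattern: stems whose second-to-last letter is 'p' or 't' add ti- … -esh around the stem.
So zonamw → zoomnamw.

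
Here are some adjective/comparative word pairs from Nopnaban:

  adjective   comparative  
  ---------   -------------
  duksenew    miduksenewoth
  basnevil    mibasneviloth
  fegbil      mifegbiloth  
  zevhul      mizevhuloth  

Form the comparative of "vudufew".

Every pair shown (duksenew → miduksenewoth, basnevil → mibasneviloth, fegbil → mifegbiloth, …) follows the same rule: add mi- … -oth around the stem.
So vudufew → mivudufewoth.

mivudufewoth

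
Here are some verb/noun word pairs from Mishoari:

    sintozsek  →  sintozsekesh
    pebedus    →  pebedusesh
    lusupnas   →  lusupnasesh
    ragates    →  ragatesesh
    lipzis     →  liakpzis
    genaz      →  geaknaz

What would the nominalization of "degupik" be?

degupikesh

pebedus and lipzis both end in -s yet inflect differently (pebedusesh, liakpzis), so the final letter is not what conditions the rule; the number of vowels is.
"degupik" has 3 vowels. The stems with 3 vowels (sintozsek → sintozsekesh, pebedus → pebedusesh, lusupnas → lusupnasesh) add -esh.
The other pattern: stems with 2 vowels insert -ak- after the first vowel.
So degupik → degupikesh.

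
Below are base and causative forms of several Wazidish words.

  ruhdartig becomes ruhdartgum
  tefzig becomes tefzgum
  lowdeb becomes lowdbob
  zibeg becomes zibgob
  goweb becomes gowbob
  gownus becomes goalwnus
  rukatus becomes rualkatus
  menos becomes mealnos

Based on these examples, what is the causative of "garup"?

gaalrup

ruhdartig and zibeg both end in -g yet inflect differently (ruhdartgum, zibgob), so the final letter is not what conditions the rule; the last vowel is.
"garup" has last vowel 'u'. The stems whose last vowel is 'u' (gownus → goalwnus, rukatus → rualkatus) insert -al- after the first vowel.
The other patterns: stems whose last vowel is 'i' delete the last vowel and add -um; stems whose last vowel is 'e' delete the last vowel and add -ob.
So garup → gaalrup.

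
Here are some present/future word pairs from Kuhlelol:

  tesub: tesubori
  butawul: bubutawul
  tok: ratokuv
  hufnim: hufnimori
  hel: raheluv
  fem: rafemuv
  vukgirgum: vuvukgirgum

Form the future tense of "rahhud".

"rahhud" has 2 vowels. The stems with 2 vowels (tesub → tesubori, hufnim → hufnimori) add -ori.
The other patterns: stems with 1 vowel add ra- … -uv around the stem; stems with 3 vowels repeat the first consonant+vowel as a prefix.
So rahhud → rahhudori.

rahhudori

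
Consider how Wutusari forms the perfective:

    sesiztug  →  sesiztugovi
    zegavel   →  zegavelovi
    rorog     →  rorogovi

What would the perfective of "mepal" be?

Every pair shown (sesiztug → sesiztugovi, zegavel → zegavelovi, rorog → rorogovi) follows the same rule: add -ovi.
So mepal → mepalovi.

mepalovi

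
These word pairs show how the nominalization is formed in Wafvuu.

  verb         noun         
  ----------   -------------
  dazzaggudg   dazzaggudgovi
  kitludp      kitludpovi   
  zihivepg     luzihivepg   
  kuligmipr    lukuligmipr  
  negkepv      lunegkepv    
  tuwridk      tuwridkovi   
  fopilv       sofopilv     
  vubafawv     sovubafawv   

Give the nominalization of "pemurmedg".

pemurmedgovi

dazzaggudg and zihivepg both end in -g yet inflect differently (dazzaggudgovi, luzihivepg), so the final letter is not what conditions the rule; the second-to-last letter is.
"pemurmedg" has second-to-last letter 'd'. The stems whose second-to-last letter is 'd' (dazzaggudg → dazzaggudgovi, tuwridk → tuwridkovi, kitludp → kitludpovi) add -ovi.
The other patterns: stems whose second-to-last letter is 'p' add the prefix lu-; stems whose second-to-last letter is 'l' or 'w' add the prefix so-.
So pemurmedg → pemurmedgovi.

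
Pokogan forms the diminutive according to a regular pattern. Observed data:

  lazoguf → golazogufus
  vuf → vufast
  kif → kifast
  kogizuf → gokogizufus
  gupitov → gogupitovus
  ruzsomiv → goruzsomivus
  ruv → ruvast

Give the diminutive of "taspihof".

"taspihof" has 3 vowels. The stems with 3 vowels (ruzsomiv → goruzsomivus, kogizuf → gokogizufus, lazoguf → golazogufus) add go- … -us around the stem.
The other pattern: stems with 1 vowel add -ast.
So taspihof → gotaspihofus.

gotaspihofus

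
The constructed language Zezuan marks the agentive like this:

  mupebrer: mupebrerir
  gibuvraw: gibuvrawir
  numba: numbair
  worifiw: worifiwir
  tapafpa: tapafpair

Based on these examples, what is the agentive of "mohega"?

mohegair

Every pair shown (mupebrer → mupebrerir, gibuvraw → gibuvrawir, numba → numbair, …) follows the same rule: add -ir.
So mohega → mohegair.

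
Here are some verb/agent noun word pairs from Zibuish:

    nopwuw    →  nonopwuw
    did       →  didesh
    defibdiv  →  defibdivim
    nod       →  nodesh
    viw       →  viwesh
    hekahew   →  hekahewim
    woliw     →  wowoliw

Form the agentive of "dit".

ditesh

"dit" has 1 vowel. The stems with 1 vowel (did → didesh, viw → viwesh, nod → nodesh) add -esh.
So dit → ditesh.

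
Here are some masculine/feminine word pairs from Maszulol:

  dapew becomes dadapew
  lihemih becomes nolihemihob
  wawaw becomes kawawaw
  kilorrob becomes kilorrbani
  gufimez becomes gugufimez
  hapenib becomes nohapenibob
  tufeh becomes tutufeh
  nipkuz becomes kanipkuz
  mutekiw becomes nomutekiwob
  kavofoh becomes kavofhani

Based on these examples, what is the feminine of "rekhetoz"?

kavofoh and lihemih both end in -h yet inflect differently (kavofhani, nolihemihob), so the final letter is not what conditions the rule; the last vowel is.
"rekhetoz" has last vowel 'o'. The stems whose last vowel is 'o' (kilorrob → kilorrbani, kavofoh → kavofhani) delete the last vowel and add -ani.
So rekhetoz → rekhetzani.

rekhetzani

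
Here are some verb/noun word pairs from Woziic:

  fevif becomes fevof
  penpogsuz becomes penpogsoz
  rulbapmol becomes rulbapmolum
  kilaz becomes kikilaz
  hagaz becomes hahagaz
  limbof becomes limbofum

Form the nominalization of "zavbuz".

limbof and fevif both end in -f yet inflect differently (limbofum, fevof), so the final letter is not what conditions the rule; the last vowel is.
"zavbuz" has last vowel 'u'. The one such stem in the data (penpogsuz → penpogsoz) changes the last vowel to 'o' (as does fevif), so the same rule applies.
The other patterns: stems whose last vowel is 'o' add -um; stems whose last vowel is 'a' repeat the first consonant+vowel as a prefix.
So zavbuz → zavboz.

zavboz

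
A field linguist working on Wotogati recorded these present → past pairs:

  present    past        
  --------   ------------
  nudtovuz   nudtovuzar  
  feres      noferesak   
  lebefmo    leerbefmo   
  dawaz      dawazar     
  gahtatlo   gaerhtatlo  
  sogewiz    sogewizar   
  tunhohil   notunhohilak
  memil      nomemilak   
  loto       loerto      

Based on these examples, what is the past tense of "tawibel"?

notawibelak

sogewiz and tunhohil both have last vowel 'i' yet inflect differently (sogewizar, notunhohilak), so the last vowel is not what conditions the rule; the final letter is.
"tawibel" ends in -l. The stems ending in -l (tunhohil → notunhohilak, memil → nomemilak) add no- … -ak around the stem.
The other patterns: stems ending in -o insert -er- after the first vowel; stems ending in -z add -ar.
So tawibel → notawibelak.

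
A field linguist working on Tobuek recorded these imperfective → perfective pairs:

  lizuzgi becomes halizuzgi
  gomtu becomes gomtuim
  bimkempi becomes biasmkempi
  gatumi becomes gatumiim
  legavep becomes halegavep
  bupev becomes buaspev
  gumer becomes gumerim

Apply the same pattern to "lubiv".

halubiv

bimkempi and gatumi both end in -i yet inflect differently (biasmkempi, gatumiim), so the final letter is not what conditions the rule; the first letter is.
"lubiv" begins with l-. The stems beginning with l- (legavep → halegavep, lizuzgi → halizuzgi) add the prefix ha-.
The other patterns: stems beginning with b- insert -as- after the first vowel; stems beginning with g- add -im.
So lubiv → halubiv.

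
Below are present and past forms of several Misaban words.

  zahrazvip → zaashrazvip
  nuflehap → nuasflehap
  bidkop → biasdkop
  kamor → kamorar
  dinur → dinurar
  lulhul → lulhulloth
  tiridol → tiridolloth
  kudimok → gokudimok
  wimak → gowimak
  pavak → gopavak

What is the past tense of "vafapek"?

bidkop and kamor both have last vowel 'o' yet inflect differently (biasdkop, kamorar), so the last vowel is not what conditions the rule; the final letter is.
"vafapek" ends in -k. The stems ending in -k (kudimok → gokudimok, wimak → gowimak, pavak → gopavak) add the prefix go-.
So vafapek → govafapek.

govafapek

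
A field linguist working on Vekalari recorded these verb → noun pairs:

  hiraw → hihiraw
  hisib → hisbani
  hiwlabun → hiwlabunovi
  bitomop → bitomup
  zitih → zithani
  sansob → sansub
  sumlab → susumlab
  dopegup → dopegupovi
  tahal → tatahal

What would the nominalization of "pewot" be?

pewut

hisib and sumlab both end in -b yet inflect differently (hisbani, susumlab), so the final letter is not what conditions the rule; the last vowel is.
"pewot" has last vowel 'o'. The stems whose last vowel is 'o' (sansob → sansub, bitomop → bitomup) change the last vowel to 'u'.
So pewot → pewut.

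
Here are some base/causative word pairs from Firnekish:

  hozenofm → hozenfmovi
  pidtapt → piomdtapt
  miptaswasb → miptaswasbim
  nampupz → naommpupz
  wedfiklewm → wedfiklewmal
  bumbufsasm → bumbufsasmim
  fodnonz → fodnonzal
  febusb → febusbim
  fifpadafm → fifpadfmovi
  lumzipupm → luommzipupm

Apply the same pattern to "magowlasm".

magowlasmim

"magowlasm" has second-to-last letter 's'. The stems whose second-to-last letter is 's' (bumbufsasm → bumbufsasmim, miptaswasb → miptaswasbim, febusb → febusbim) add -im.
The other patterns: stems whose second-to-last letter is 'f' delete the last vowel and add -ovi; stems whose second-to-last letter is 'p' insert -om- after the first vowel; stems whose second-to-last letter is 'n' or 'w' add -al.
So magowlasm → magowlasmim.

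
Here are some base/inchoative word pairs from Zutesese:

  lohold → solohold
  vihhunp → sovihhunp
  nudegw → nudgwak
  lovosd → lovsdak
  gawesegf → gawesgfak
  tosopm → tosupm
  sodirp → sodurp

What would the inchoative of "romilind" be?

"romilind" has second-to-last letter 'n'. The one such stem in the data (vihhunp → sovihhunp) adds the prefix so-, so the same rule applies.
So romilind → soromilind.

soromilind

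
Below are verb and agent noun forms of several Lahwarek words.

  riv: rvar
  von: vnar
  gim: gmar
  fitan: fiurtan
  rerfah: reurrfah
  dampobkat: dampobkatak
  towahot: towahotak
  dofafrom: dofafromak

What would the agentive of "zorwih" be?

zourrwih

"zorwih" has 2 vowels. The stems with 2 vowels (fitan → fiurtan, rerfah → reurrfah) insert -ur- after the first vowel.
So zorwih → zourrwih.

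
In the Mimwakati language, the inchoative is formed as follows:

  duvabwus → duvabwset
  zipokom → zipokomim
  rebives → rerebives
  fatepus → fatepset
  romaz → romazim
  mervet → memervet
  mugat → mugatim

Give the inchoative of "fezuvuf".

fezuvfet

rebives and duvabwus both end in -s yet inflect differently (rerebives, duvabwset), so the final letter is not what conditions the rule; the last vowel is.
"fezuvuf" has last vowel 'u'. The stems whose last vowel is 'u' (duvabwus → duvabwset, fatepus → fatepset) delete the last vowel and add -et.
So fezuvuf → fezuvfet.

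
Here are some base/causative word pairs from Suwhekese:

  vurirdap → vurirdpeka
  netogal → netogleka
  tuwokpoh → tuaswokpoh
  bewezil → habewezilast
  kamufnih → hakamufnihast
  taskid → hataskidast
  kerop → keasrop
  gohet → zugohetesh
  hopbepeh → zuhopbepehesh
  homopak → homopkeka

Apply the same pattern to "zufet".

tuwokpoh and hopbepeh both end in -h yet inflect differently (tuaswokpoh, zuhopbepehesh), so the final letter is not what conditions the rule; the last vowel is.
"zufet" has last vowel 'e'. The stems whose last vowel is 'e' (hopbepeh → zuhopbepehesh, gohet → zugohetesh) add zu- … -esh around the stem.
The other patterns: stems whose last vowel is 'o' insert -as- after the first vowel; stems whose last vowel is 'a' delete the last vowel and add -eka; stems whose last vowel is 'i' add ha- … -ast around the stem.
So zufet → zuzufetesh.

zuzufetesh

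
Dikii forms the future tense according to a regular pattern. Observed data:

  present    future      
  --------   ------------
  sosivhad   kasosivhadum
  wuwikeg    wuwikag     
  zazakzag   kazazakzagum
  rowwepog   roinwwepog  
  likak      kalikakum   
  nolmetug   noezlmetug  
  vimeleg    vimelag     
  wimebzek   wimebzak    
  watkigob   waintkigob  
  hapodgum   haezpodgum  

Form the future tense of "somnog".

soinmnog

zazakzag and rowwepog both end in -g yet inflect differently (kazazakzagum, roinwwepog), so the final letter is not what conditions the rule; the last vowel is.
"somnog" has last vowel 'o'. The stems whose last vowel is 'o' (rowwepog → roinwwepog, watkigob → waintkigob) insert -in- after the first vowel.
So somnog → soinmnog.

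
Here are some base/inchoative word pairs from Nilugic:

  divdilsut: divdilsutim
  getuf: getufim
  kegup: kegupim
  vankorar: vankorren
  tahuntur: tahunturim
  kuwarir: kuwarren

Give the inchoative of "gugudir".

gugudren

tahuntur and kuwarir both end in -r yet inflect differently (tahunturim, kuwarren), so the final letter is not what conditions the rule; the last vowel is.
"gugudir" has last vowel 'i'. The one such stem in the data (kuwarir → kuwarren) deletes the last vowel and adds -en (as does vankorar), so the same rule applies.
The other pattern: stems whose last vowel is 'u' add -im.
So gugudir → gugudren.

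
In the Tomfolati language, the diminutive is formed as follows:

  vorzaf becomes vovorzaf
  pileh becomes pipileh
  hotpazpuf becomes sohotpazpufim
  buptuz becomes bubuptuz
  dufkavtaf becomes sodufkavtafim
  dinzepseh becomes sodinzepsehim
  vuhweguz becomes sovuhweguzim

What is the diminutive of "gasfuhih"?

sogasfuhihim

"gasfuhih" has 3 vowels. The stems with 3 vowels (vuhweguz → sovuhweguzim, dinzepseh → sodinzepsehim, dufkavtaf → sodufkavtafim) add so- … -im around the stem.
The other pattern: stems with 2 vowels repeat the first consonant+vowel as a prefix.
So gasfuhih → sogasfuhihim.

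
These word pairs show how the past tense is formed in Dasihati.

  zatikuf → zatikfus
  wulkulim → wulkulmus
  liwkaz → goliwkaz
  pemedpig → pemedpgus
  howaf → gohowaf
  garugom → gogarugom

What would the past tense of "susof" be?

howaf and zatikuf both end in -f yet inflect differently (gohowaf, zatikfus), so the final letter is not what conditions the rule; the last vowel is.
"susof" has last vowel 'o'. The one such stem in the data (garugom → gogarugom) adds the prefix go-, so the same rule applies.
So susof → gosusof.

gosusof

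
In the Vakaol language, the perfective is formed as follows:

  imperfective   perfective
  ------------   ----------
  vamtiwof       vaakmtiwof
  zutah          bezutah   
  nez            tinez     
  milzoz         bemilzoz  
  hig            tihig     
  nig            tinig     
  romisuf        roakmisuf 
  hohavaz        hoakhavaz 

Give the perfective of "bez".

nez and milzoz both end in -z yet inflect differently (tinez, bemilzoz), so the final letter is not what conditions the rule; the number of vowels is.
"bez" has 1 vowel. The stems with 1 vowel (nig → tinig, nez → tinez, hig → tihig) add the prefix ti-.
So bez → tibez.

tibez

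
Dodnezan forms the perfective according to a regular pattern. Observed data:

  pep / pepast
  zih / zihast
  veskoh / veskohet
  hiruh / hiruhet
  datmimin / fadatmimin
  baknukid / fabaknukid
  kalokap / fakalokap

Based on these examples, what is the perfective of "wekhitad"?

zih and veskoh both end in -h yet inflect differently (zihast, veskohet), so the final letter is not what conditions the rule; the number of vowels is.
"wekhitad" has 3 vowels. The stems with 3 vowels (datmimin → fadatmimin, baknukid → fabaknukid, kalokap → fakalokap) add the prefix fa-.
So wekhitad → fawekhitad.

fawekhitad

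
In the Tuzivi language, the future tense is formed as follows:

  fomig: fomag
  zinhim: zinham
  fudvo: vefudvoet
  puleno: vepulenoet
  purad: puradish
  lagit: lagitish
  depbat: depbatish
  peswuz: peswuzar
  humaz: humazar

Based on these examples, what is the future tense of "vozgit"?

vozgitish

fomig and lagit both have last vowel 'i' yet inflect differently (fomag, lagitish), so the last vowel is not what conditions the rule; the final letter is.
"vozgit" ends in -t. The stems ending in -t (lagit → lagitish, depbat → depbatish) add -ish.
The other patterns: stems ending in -g or -m change the last vowel to 'a'; stems ending in -o add ve- … -et around the stem; stems ending in -z add -ar.
So vozgit → vozgitish.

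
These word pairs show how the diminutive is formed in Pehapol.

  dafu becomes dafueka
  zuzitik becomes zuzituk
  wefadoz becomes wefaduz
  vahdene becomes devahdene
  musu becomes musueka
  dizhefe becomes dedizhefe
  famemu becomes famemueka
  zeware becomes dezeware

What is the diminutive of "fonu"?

fonueka

dafu and dizhefe both begin with d- yet inflect differently (dafueka, dedizhefe), so the first letter is not what conditions the rule; the final letter is.
"fonu" ends in -u. The stems ending in -u (musu → musueka, famemu → famemueka, dafu → dafueka) add -eka.
So fonu → fonueka.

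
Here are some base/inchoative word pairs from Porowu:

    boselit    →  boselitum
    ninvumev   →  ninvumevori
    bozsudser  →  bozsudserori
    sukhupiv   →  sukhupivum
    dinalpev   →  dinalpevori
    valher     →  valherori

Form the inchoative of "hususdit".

ninvumev and sukhupiv both end in -v yet inflect differently (ninvumevori, sukhupivum), so the final letter is not what conditions the rule; the last vowel is.
"hususdit" has last vowel 'i'. The stems whose last vowel is 'i' (boselit → boselitum, sukhupiv → sukhupivum) add -um.
So hususdit → hususditum.

hususditum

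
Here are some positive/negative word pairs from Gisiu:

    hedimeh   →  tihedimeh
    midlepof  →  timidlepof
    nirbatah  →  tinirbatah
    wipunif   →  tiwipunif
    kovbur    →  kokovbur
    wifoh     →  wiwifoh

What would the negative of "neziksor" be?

tineziksor

"neziksor" has 3 vowels. The stems with 3 vowels (hedimeh → tihedimeh, midlepof → timidlepof, nirbatah → tinirbatah) add the prefix ti-.
So neziksor → tineziksor.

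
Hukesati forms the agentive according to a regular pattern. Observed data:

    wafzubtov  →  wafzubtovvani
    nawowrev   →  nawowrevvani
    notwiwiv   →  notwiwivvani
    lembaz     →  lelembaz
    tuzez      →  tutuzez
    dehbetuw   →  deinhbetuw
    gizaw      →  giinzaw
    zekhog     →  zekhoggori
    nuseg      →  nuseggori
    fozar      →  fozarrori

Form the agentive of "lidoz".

lilidoz

nawowrev and tuzez both have last vowel 'e' yet inflect differently (nawowrevvani, tutuzez), so the last vowel is not what conditions the rule; the final letter is.
"lidoz" ends in -z. The stems ending in -z (lembaz → lelembaz, tuzez → tutuzez) repeat the first consonant+vowel as a prefix.
The other patterns: stems ending in -v double the final consonant and add -ani; stems ending in -w insert -in- after the first vowel; stems ending in -g or -r double the final consonant and add -ori.
So lidoz → lilidoz.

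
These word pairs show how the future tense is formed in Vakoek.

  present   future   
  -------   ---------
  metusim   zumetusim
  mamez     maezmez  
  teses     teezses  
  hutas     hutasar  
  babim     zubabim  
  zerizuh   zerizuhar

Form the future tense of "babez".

teses and hutas both end in -s yet inflect differently (teezses, hutasar), so the final letter is not what conditions the rule; the last vowel is.
"babez" has last vowel 'e'. The stems whose last vowel is 'e' (teses → teezses, mamez → maezmez) insert -ez- after the first vowel.
So babez → baezbez.

baezbez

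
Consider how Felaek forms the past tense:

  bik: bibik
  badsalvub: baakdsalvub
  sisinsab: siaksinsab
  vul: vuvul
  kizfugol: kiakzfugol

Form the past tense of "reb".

rereb

vul and kizfugol both end in -l yet inflect differently (vuvul, kiakzfugol), so the final letter is not what conditions the rule; the number of vowels is.
"reb" has 1 vowel. The stems with 1 vowel (bik → bibik, vul → vuvul) repeat the first consonant+vowel as a prefix.
The other pattern: stems with 3 vowels insert -ak- after the first vowel.
So reb → rereb.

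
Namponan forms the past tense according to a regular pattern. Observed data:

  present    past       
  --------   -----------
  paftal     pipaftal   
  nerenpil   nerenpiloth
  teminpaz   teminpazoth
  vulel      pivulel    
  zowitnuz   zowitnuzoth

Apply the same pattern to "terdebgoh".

terdebgohoth

paftal and nerenpil both end in -l yet inflect differently (pipaftal, nerenpiloth), so the final letter is not what conditions the rule; the number of vowels is.
"terdebgoh" has 3 vowels. The stems with 3 vowels (zowitnuz → zowitnuzoth, nerenpil → nerenpiloth, teminpaz → teminpazoth) add -oth.
So terdebgoh → terdebgohoth.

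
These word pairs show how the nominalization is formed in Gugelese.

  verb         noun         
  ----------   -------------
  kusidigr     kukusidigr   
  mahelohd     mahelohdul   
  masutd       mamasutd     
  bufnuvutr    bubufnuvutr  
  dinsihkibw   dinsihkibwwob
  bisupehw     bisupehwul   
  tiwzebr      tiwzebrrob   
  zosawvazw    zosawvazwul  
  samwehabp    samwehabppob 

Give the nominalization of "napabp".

napabppob

"napabp" has second-to-last letter 'b'. The stems whose second-to-last letter is 'b' (dinsihkibw → dinsihkibwwob, tiwzebr → tiwzebrrob, samwehabp → samwehabppob) double the final consonant and add -ob.
The other patterns: stems whose second-to-last letter is 'h' or 'z' add -ul; stems whose second-to-last letter is 'g' or 't' repeat the first consonant+vowel as a prefix.
So napabp → napabppob.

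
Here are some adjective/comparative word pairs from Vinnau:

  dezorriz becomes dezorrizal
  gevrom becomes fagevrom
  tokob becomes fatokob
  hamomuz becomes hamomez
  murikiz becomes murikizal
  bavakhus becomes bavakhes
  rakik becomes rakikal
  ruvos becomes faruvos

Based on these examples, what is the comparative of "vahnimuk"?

hamomuz and murikiz both end in -z yet inflect differently (hamomez, murikizal), so the final letter is not what conditions the rule; the last vowel is.
"vahnimuk" has last vowel 'u'. The stems whose last vowel is 'u' (bavakhus → bavakhes, hamomuz → hamomez) change the last vowel to 'e'.
So vahnimuk → vahnimek.

vahnimek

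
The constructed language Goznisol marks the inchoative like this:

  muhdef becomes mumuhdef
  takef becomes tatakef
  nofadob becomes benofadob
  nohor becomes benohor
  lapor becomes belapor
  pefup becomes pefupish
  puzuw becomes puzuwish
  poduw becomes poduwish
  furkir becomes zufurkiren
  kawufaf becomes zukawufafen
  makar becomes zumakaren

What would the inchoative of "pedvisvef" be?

nohor and furkir both end in -r yet inflect differently (benohor, zufurkiren), so the final letter is not what conditions the rule; the last vowel is.
"pedvisvef" has last vowel 'e'. The stems whose last vowel is 'e' (muhdef → mumuhdef, takef → tatakef) repeat the first consonant+vowel as a prefix.
So pedvisvef → pepedvisvef.

pepedvisvef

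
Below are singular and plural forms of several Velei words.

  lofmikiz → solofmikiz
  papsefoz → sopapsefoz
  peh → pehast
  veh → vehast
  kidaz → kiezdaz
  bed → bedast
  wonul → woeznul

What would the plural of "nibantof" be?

kidaz and lofmikiz both end in -z yet inflect differently (kiezdaz, solofmikiz), so the final letter is not what conditions the rule; the number of vowels is.
"nibantof" has 3 vowels. The stems with 3 vowels (lofmikiz → solofmikiz, papsefoz → sopapsefoz) add the prefix so-.
So nibantof → sonibantof.

sonibantof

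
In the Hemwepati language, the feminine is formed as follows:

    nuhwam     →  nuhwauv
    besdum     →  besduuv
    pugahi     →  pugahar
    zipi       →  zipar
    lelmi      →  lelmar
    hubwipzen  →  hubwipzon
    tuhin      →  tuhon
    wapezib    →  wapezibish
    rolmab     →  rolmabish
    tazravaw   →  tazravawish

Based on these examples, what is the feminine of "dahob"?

dahobish

"dahob" ends in -b. The stems ending in -b (wapezib → wapezibish, rolmab → rolmabish) add -ish.
The other patterns: stems ending in -m drop the final letter and add -uv; stems ending in -i drop the final letter and add -ar; stems ending in -n change the last vowel to 'o'.
So dahob → dahobish.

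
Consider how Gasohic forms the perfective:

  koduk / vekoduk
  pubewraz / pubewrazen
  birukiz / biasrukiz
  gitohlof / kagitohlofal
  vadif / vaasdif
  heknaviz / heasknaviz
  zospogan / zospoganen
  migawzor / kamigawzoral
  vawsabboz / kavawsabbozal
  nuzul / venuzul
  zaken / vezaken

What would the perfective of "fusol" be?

vawsabboz and pubewraz both end in -z yet inflect differently (kavawsabbozal, pubewrazen), so the final letter is not what conditions the rule; the last vowel is.
"fusol" has last vowel 'o'. The stems whose last vowel is 'o' (migawzor → kamigawzoral, gitohlof → kagitohlofal, vawsabboz → kavawsabbozal) add ka- … -al around the stem.
So fusol → kafusolal.

kafusolal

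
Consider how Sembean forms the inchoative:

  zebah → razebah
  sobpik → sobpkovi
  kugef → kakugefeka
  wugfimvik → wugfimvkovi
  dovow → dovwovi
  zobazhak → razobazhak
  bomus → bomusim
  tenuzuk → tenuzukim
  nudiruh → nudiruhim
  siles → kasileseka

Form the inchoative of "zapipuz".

"zapipuz" has last vowel 'u'. The stems whose last vowel is 'u' (nudiruh → nudiruhim, bomus → bomusim, tenuzuk → tenuzukim) add -im.
So zapipuz → zapipuzim.

zapipuzim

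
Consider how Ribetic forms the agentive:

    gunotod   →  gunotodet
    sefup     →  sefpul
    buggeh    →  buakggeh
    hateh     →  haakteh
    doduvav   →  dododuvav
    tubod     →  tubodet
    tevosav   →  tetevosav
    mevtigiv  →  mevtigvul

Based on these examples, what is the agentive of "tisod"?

"tisod" has last vowel 'o'. The stems whose last vowel is 'o' (gunotod → gunotodet, tubod → tubodet) add -et.
The other patterns: stems whose last vowel is 'a' repeat the first consonant+vowel as a prefix; stems whose last vowel is 'e' insert -ak- after the first vowel; stems whose last vowel is 'i' or 'u' delete the last vowel and add -ul.
So tisod → tisodet.

tisodet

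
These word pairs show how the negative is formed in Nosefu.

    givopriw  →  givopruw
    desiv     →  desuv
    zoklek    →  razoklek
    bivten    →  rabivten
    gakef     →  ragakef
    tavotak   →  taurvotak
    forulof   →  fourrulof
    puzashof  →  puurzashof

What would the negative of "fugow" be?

"fugow" has last vowel 'o'. The stems whose last vowel is 'o' (forulof → fourrulof, puzashof → puurzashof) insert -ur- after the first vowel.
So fugow → fuurgow.

fuurgow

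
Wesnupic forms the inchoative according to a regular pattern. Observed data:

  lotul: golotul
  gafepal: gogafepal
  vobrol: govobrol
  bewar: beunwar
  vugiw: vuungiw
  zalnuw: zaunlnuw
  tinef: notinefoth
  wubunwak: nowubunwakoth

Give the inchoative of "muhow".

gafepal and bewar both have last vowel 'a' yet inflect differently (gogafepal, beunwar), so the last vowel is not what conditions the rule; the final letter is.
"muhow" ends in -w. The stems ending in -w (vugiw → vuungiw, zalnuw → zaunlnuw) insert -un- after the first vowel.
So muhow → muunhow.

muunhow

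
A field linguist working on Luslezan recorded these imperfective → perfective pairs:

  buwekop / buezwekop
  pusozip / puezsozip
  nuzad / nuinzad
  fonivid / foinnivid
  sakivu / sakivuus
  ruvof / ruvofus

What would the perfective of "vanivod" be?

vainnivod

pusozip and fonivid both have last vowel 'i' yet inflect differently (puezsozip, foinnivid), so the last vowel is not what conditions the rule; the final letter is.
"vanivod" ends in -d. The stems ending in -d (nuzad → nuinzad, fonivid → foinnivid) insert -in- after the first vowel.
The other patterns: stems ending in -p insert -ez- after the first vowel; stems ending in -f or -u add -us.
So vanivod → vainnivod.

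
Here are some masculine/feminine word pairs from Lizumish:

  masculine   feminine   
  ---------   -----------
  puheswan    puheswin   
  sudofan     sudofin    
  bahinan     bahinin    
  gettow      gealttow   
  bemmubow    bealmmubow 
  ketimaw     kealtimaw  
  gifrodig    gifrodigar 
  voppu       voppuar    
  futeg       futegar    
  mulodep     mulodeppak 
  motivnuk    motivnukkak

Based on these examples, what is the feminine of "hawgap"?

puheswan and ketimaw both have last vowel 'a' yet inflect differently (puheswin, kealtimaw), so the last vowel is not what conditions the rule; the final letter is.
"hawgap" ends in -p. The one such stem in the data (mulodep → mulodeppak) doubles the final consonant and adds -ak (as does motivnuk), so the same rule applies.
The other patterns: stems ending in -n change the last vowel to 'i'; stems ending in -w insert -al- after the first vowel; stems ending in -g or -u add -ar.
So hawgap → hawgappak.

hawgappak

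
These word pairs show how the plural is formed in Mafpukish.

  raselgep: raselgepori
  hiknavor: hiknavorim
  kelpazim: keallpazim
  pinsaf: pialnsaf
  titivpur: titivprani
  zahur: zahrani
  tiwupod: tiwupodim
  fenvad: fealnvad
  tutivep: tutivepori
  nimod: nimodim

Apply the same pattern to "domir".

doalmir

"domir" has last vowel 'i'. The one such stem in the data (kelpazim → keallpazim) inserts -al- after the first vowel (as do pinsaf, fenvad), so the same rule applies.
So domir → doalmir.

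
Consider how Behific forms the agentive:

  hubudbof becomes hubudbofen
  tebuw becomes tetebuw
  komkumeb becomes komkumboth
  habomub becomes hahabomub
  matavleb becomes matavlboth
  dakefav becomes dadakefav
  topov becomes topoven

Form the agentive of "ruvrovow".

ruvrovowen

topov and dakefav both end in -v yet inflect differently (topoven, dadakefav), so the final letter is not what conditions the rule; the last vowel is.
"ruvrovow" has last vowel 'o'. The stems whose last vowel is 'o' (hubudbof → hubudbofen, topov → topoven) add -en.
The other patterns: stems whose last vowel is 'a' or 'u' repeat the first consonant+vowel as a prefix; stems whose last vowel is 'e' delete the last vowel and add -oth.
So ruvrovow → ruvrovowen.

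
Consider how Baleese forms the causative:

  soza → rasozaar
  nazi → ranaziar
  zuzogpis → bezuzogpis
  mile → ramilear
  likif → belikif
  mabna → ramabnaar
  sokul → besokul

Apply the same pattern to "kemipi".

rakemipiar

nazi and likif both have last vowel 'i' yet inflect differently (ranaziar, belikif), so the last vowel is not what conditions the rule; whether the stem ends in a vowel or a consonant is.
"kemipi" ends in a vowel. The stems ending in a vowel (nazi → ranaziar, soza → rasozaar, mabna → ramabnaar) add ra- … -ar around the stem.
So kemipi → rakemipiar.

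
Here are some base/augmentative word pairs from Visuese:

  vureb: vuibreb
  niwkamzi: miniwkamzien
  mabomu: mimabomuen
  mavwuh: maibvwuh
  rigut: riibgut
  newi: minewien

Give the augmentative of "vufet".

vuibfet

mabomu and mavwuh both have last vowel 'u' yet inflect differently (mimabomuen, maibvwuh), so the last vowel is not what conditions the rule; whether the stem ends in a vowel or a consonant is.
"vufet" ends in a consonant. The stems ending in a consonant (vureb → vuibreb, mavwuh → maibvwuh, rigut → riibgut) insert -ib- after the first vowel.
So vufet → vuibfet.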